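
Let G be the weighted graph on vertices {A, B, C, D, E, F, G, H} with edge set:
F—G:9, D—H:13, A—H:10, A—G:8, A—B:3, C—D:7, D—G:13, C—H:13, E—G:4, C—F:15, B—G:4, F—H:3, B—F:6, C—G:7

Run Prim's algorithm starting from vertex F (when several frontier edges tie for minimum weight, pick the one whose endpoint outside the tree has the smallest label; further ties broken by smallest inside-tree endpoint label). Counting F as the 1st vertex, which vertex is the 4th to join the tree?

A

Grow the tree from F using Prim:
Step 1: frontier [F—H 3, B—F 6, F—G 9, C—F 15] → take F—H (3); add H.
Step 2: frontier [B—F 6, F—G 9, C—F 15, A—H 10, C—H 13, D—H 13] → take B—F (6); add B.
Step 3: frontier [A—B 3, B—G 4, F—G 9, C—F 15, A—H 10, C—H 13, D—H 13] → take A—B (3); add A.
Step 4: frontier [A—G 8, B—G 4, F—G 9, C—F 15, C—H 13, D—H 13] → take B—G (4); add G.
Step 5: frontier [C—F 15, E—G 4, C—G 7, D—G 13, C—H 13, D—H 13] → take E—G (4); add E.
Step 6: frontier [C—F 15, C—G 7, D—G 13, C—H 13, D—H 13] → take C—G (7); add C.
Step 7: frontier [C—D 7, D—G 13, D—H 13] → take C—D (7); add D.
Vertex order: F, H, B, A, G, E, C, D. The 4th vertex is A.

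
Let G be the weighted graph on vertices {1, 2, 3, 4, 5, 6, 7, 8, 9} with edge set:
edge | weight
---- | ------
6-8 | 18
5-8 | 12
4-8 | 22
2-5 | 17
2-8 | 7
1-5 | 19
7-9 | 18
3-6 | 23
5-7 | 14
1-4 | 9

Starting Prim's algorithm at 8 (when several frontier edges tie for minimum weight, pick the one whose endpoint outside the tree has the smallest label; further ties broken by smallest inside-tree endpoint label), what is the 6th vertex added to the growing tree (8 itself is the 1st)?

9

Prim's algorithm from 8:
Step 1: cheapest edge leaving the tree is 2-8 (7); add 2.
Step 2: cheapest edge leaving the tree is 5-8 (12); add 5.
Step 3: cheapest edge leaving the tree is 5-7 (14); add 7.
Step 4: cheapest edge leaving the tree is 6-8 (18); add 6.
Step 5: cheapest edge leaving the tree is 7-9 (18); add 9.
Step 6: cheapest edge leaving the tree is 1-5 (19); add 1.
Step 7: cheapest edge leaving the tree is 1-4 (9); add 4.
Step 8: cheapest edge leaving the tree is 3-6 (23); add 3.
Vertex order: 8, 2, 5, 7, 6, 9, 1, 4, 3. The 6th vertex is 9.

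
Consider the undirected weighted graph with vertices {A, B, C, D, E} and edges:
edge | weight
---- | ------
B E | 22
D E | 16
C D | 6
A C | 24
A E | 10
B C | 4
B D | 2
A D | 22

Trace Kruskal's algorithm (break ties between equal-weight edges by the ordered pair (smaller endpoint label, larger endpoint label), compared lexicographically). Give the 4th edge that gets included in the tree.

Kruskal: consider edges lightest-first.
B D (2): add. Components now {A} {B,D} {C} {E}
B C (4): add. Components now {A} {B,C,D} {E}
C D (6): skip — C and D already connected.
A E (10): add. Components now {A,E} {B,C,D}
D E (16): add. Components now {A,B,C,D,E}
The 4th edge added is D E.

D-E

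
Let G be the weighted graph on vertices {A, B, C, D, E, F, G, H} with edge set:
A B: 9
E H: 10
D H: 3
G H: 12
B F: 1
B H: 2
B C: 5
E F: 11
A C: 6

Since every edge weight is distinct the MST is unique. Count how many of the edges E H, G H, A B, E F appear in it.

2

Kruskal's algorithm — process edges by increasing weight (ties by edge label):
B F (1): add — endpoints in different components.
B H (2): add — endpoints in different components.
D H (3): add — endpoints in different components.
B C (5): add — endpoints in different components.
A C (6): add — endpoints in different components.
A B (9): skip — A and B already connected.
E H (10): add — endpoints in different components.
E F (11): skip — E and F already connected.
G H (12): add — endpoints in different components.
MST edge set: {B F, B H, D H, B C, A C, E H, G H}.
Of the listed edges, {E H, G H} are in the MST → 2.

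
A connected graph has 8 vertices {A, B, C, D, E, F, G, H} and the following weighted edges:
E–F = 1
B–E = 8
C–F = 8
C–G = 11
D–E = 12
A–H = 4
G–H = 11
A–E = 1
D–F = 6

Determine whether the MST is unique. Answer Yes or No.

No

Sort edges by weight, then run Kruskal:
A–E (1): add — endpoints in different components.
E–F (1): add — endpoints in different components.
A–H (4): add — endpoints in different components.
D–F (6): add — endpoints in different components.
B–E (8): add — endpoints in different components.
C–F (8): add — endpoints in different components.
C–G (11): add — endpoints in different components.
Non-tree edge G–H has weight 11, equal to the heaviest edge on its tree cycle — swapping gives another MST of the same weight. Not unique.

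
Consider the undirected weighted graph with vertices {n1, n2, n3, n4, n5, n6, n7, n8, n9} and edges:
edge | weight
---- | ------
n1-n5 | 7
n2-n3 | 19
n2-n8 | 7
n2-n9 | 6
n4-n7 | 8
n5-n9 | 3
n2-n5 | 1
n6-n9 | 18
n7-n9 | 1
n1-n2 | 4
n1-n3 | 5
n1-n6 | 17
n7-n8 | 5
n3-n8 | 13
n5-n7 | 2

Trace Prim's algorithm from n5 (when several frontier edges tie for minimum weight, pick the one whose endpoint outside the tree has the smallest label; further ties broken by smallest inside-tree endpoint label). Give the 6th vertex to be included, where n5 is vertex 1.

Grow the tree from n5 using Prim:
Step 1: cheapest edge leaving the tree is n2-n5 (1); add n2.
Step 2: cheapest edge leaving the tree is n5-n7 (2); add n7.
Step 3: cheapest edge leaving the tree is n7-n9 (1); add n9.
Step 4: cheapest edge leaving the tree is n1-n2 (4); add n1.
Step 5: cheapest edge leaving the tree is n1-n3 (5); add n3.
Step 6: cheapest edge leaving the tree is n7-n8 (5); add n8.
Step 7: cheapest edge leaving the tree is n4-n7 (8); add n4.
Step 8: cheapest edge leaving the tree is n1-n6 (17); add n6.
Vertex order: n5, n2, n7, n9, n1, n3, n8, n4, n6. The 6th vertex is n3.

n3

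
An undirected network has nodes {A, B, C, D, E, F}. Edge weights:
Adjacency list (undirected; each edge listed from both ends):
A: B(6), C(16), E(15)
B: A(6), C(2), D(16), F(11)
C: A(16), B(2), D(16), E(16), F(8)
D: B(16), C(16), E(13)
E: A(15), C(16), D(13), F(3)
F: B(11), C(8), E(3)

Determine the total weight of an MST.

Prim's algorithm from F:
Step 1: cheapest edge leaving the tree is E-F (3); add E.
Step 2: cheapest edge leaving the tree is C-F (8); add C.
Step 3: cheapest edge leaving the tree is B-C (2); add B.
Step 4: cheapest edge leaving the tree is A-B (6); add A.
Step 5: cheapest edge leaving the tree is D-E (13); add D.
MST edges: E-F, C-F, B-C, A-B, D-E; total weight 3+8+2+6+13 = 32.

32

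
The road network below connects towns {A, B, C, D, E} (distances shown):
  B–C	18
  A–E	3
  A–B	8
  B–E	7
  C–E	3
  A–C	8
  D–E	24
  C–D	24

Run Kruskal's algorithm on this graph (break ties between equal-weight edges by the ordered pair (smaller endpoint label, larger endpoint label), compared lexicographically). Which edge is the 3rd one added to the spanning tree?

B-E

Kruskal: consider edges lightest-first.
A–E (3): add — endpoints in different components.
C–E (3): add — endpoints in different components.
B–E (7): add — endpoints in different components.
A–B (8): skip — A and B already connected.
A–C (8): skip — A and C already connected.
B–C (18): skip — B and C already connected.
C–D (24): add — endpoints in different components.
The 3rd edge added is B–E.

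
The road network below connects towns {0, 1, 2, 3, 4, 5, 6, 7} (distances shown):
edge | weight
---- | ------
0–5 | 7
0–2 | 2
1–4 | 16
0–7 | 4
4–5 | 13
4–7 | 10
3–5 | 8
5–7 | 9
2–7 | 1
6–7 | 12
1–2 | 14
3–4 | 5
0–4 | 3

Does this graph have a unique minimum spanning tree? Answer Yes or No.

Kruskal: consider edges lightest-first.
2–7 (1): add — endpoints in different components.
0–2 (2): add — endpoints in different components.
0–4 (3): add — endpoints in different components.
0–7 (4): skip — 0 and 7 already connected.
3–4 (5): add — endpoints in different components.
0–5 (7): add — endpoints in different components.
3–5 (8): skip — 3 and 5 already connected.
5–7 (9): skip — 5 and 7 already connected.
4–7 (10): skip — 4 and 7 already connected.
6–7 (12): add — endpoints in different components.
4–5 (13): skip — 4 and 5 already connected.
1–2 (14): add — endpoints in different components.
Every non-tree edge has weight strictly greater than the heaviest edge on the tree path between its endpoints, so the MST is unique.

Yes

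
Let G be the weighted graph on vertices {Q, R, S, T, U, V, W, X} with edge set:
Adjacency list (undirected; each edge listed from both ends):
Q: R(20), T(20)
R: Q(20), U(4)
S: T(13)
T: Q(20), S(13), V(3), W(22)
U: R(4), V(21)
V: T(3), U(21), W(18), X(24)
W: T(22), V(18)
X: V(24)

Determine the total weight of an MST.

Sort edges by weight, then run Kruskal:
T V (3): add — endpoints in different components.
R U (4): add — endpoints in different components.
S T (13): add — endpoints in different components.
V W (18): add — endpoints in different components.
Q R (20): add — endpoints in different components.
Q T (20): add — endpoints in different components.
U V (21): skip — V and U already connected.
T W (22): skip — W and T already connected.
V X (24): add — endpoints in different components.
MST edges: T V, R U, S T, V W, Q R, Q T, V X; total weight 3+4+13+18+20+20+24 = 102.

102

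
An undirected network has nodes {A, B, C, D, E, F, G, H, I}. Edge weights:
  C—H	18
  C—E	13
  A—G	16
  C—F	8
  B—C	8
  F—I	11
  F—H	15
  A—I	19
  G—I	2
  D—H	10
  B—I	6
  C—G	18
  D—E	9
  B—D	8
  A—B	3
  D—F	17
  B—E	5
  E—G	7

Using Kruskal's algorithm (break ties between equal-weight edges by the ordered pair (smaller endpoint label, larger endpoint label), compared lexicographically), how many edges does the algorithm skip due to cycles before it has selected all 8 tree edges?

Sort edges by weight, then run Kruskal:
G—I (2): add — endpoints in different components.
A—B (3): add — endpoints in different components.
B—E (5): add — endpoints in different components.
B—I (6): add — endpoints in different components.
E—G (7): skip — E and G already connected.
B—C (8): add — endpoints in different components.
B—D (8): add — endpoints in different components.
C—F (8): add — endpoints in different components.
D—E (9): skip — D and E already connected.
D—H (10): add — endpoints in different components.
Edges rejected before the tree was complete: 2.

2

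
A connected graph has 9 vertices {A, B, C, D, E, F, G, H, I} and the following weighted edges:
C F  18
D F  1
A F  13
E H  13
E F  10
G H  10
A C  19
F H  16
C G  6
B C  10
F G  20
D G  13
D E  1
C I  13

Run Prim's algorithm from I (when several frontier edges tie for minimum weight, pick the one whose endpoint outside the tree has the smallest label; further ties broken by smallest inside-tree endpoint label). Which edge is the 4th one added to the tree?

Prim's algorithm from I:
Step 1: frontier [C I 13] → take C I (13); add C.
Step 2: frontier [C G 6, B C 10, C F 18, A C 19] → take C G (6); add G.
Step 3: frontier [B C 10, C F 18, A C 19, G H 10, D G 13, F G 20] → take B C (10); add B.
Step 4: frontier [C F 18, A C 19, G H 10, D G 13, F G 20] → take G H (10); add H.
Step 5: frontier [C F 18, A C 19, D G 13, F G 20, E H 13, F H 16] → take D G (13); add D.
Step 6: frontier [C F 18, A C 19, D E 1, D F 1, F G 20, E H 13, F H 16] → take D E (1); add E.
Step 7: frontier [C F 18, A C 19, D F 1, E F 10, F G 20, F H 16] → take D F (1); add F.
Step 8: frontier [A C 19, A F 13] → take A F (13); add A.
The 4th edge added is G H.

G-H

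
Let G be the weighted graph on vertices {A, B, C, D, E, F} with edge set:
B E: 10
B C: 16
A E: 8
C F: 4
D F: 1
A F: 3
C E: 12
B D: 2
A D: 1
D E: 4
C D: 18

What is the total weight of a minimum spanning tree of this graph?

Prim, starting at C.
Step 1: cheapest edge leaving the tree is C F (4); add F.
Step 2: cheapest edge leaving the tree is D F (1); add D.
Step 3: cheapest edge leaving the tree is A D (1); add A.
Step 4: cheapest edge leaving the tree is B D (2); add B.
Step 5: cheapest edge leaving the tree is D E (4); add E.
MST edges: C F, D F, A D, B D, D E; total weight 4+1+1+2+4 = 12.

12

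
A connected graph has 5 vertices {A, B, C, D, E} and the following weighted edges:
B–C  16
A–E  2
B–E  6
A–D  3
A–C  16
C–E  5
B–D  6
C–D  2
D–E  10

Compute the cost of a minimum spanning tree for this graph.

Kruskal's algorithm — process edges by increasing weight (ties by edge label):
A–E (2): add — endpoints in different components.
C–D (2): add — endpoints in different components.
A–D (3): add — endpoints in different components.
C–E (5): skip — C and E already connected.
B–D (6): add — endpoints in different components.
MST edges: A–E, C–D, A–D, B–D; total weight 2+2+3+6 = 13.

13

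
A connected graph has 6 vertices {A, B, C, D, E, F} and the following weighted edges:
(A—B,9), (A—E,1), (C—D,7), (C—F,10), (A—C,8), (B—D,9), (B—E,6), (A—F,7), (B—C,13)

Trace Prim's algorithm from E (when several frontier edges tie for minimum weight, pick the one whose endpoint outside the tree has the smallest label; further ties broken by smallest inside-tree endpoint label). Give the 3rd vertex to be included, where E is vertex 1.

Grow the tree from E using Prim:
Step 1: frontier [A—E 1, B—E 6] → take A—E (1); add A.
Step 2: frontier [A—F 7, A—C 8, A—B 9, B—E 6] → take B—E (6); add B.
Step 3: frontier [A—F 7, A—C 8, B—D 9, B—C 13] → take A—F (7); add F.
Step 4: frontier [A—C 8, B—D 9, B—C 13, C—F 10] → take A—C (8); add C.
Step 5: frontier [B—D 9, C—D 7] → take C—D (7); add D.
Vertex order: E, A, B, F, C, D. The 3rd vertex is B.

B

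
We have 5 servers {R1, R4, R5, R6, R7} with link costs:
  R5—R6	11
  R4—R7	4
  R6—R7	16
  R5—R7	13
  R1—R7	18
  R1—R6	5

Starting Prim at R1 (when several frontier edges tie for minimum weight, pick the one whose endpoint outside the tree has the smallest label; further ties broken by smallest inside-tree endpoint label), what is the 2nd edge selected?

Prim's algorithm from R1:
Step 1: cheapest edge leaving the tree is R1—R6 (5); add R6.
Step 2: cheapest edge leaving the tree is R5—R6 (11); add R5.
Step 3: cheapest edge leaving the tree is R5—R7 (13); add R7.
Step 4: cheapest edge leaving the tree is R4—R7 (4); add R4.
The 2nd edge added is R5—R6.

R5-R6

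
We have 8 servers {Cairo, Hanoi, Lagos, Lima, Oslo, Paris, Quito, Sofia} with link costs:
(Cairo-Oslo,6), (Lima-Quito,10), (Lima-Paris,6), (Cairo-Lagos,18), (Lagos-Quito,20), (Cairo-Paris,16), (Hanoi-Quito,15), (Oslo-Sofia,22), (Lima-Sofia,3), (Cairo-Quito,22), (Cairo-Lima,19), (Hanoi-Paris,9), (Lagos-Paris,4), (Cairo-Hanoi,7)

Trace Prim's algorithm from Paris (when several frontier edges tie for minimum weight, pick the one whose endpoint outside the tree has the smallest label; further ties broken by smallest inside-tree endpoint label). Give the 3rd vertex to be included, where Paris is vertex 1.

Lima

Prim, starting at Paris.
Step 1: cheapest edge leaving the tree is Lagos-Paris (4); add Lagos.
Step 2: cheapest edge leaving the tree is Lima-Paris (6); add Lima.
Step 3: cheapest edge leaving the tree is Lima-Sofia (3); add Sofia.
Step 4: cheapest edge leaving the tree is Hanoi-Paris (9); add Hanoi.
Step 5: cheapest edge leaving the tree is Cairo-Hanoi (7); add Cairo.
Step 6: cheapest edge leaving the tree is Cairo-Oslo (6); add Oslo.
Step 7: cheapest edge leaving the tree is Lima-Quito (10); add Quito.
Vertex order: Paris, Lagos, Lima, Sofia, Hanoi, Cairo, Oslo, Quito. The 3rd vertex is Lima.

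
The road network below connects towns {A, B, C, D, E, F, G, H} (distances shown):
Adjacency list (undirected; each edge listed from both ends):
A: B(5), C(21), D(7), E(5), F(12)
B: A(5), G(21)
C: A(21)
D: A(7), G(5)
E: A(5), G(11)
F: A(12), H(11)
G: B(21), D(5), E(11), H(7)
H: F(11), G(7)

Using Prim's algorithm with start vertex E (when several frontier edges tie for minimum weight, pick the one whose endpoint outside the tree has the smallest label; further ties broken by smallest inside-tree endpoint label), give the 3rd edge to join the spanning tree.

Grow the tree from E using Prim:
Step 1: cheapest edge leaving the tree is A E (5); add A.
Step 2: cheapest edge leaving the tree is A B (5); add B.
Step 3: cheapest edge leaving the tree is A D (7); add D.
Step 4: cheapest edge leaving the tree is D G (5); add G.
Step 5: cheapest edge leaving the tree is G H (7); add H.
Step 6: cheapest edge leaving the tree is F H (11); add F.
Step 7: cheapest edge leaving the tree is A C (21); add C.
The 3rd edge added is A D.

A-D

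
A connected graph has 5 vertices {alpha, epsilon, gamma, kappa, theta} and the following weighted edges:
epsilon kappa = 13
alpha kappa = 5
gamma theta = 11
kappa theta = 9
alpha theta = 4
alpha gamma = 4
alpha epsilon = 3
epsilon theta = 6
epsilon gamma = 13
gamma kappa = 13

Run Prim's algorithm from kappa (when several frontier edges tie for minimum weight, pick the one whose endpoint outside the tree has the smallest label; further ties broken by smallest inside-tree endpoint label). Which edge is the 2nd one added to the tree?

alpha-epsilon

Prim's algorithm from kappa:
Step 1: cheapest edge leaving the tree is alpha kappa (5); add alpha.
Step 2: cheapest edge leaving the tree is alpha epsilon (3); add epsilon.
Step 3: cheapest edge leaving the tree is alpha gamma (4); add gamma.
Step 4: cheapest edge leaving the tree is alpha theta (4); add theta.
The 2nd edge added is alpha epsilon.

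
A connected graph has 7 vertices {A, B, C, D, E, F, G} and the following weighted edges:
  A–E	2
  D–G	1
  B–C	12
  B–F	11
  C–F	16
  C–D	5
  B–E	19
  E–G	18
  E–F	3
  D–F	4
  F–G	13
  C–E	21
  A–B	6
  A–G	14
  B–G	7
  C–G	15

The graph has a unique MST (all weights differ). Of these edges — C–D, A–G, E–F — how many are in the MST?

Kruskal's algorithm — process edges by increasing weight (ties by edge label):
D–G (1): add — endpoints in different components.
A–E (2): add — endpoints in different components.
E–F (3): add — endpoints in different components.
D–F (4): add — endpoints in different components.
C–D (5): add — endpoints in different components.
A–B (6): add — endpoints in different components.
MST edge set: {D–G, A–E, E–F, D–F, C–D, A–B}.
Of the listed edges, {C–D, E–F} are in the MST → 2.

2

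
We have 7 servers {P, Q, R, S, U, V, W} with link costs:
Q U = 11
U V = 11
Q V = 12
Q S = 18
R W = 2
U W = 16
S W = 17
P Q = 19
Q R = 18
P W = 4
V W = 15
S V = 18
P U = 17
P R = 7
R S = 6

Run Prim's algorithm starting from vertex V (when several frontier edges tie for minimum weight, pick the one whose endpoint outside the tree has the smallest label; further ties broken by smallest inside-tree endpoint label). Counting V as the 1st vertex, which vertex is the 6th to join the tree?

Prim's algorithm from V:
Step 1: cheapest edge leaving the tree is U V (11); add U.
Step 2: cheapest edge leaving the tree is Q U (11); add Q.
Step 3: cheapest edge leaving the tree is V W (15); add W.
Step 4: cheapest edge leaving the tree is R W (2); add R.
Step 5: cheapest edge leaving the tree is P W (4); add P.
Step 6: cheapest edge leaving the tree is R S (6); add S.
Vertex order: V, U, Q, W, R, P, S. The 6th vertex is P.

P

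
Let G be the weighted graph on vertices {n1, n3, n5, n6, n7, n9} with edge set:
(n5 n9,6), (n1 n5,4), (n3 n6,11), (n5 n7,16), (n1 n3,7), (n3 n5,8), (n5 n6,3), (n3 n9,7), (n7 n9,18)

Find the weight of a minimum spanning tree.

Kruskal's algorithm — process edges by increasing weight (ties by edge label):
n5 n6 (3): add — endpoints in different components.
n1 n5 (4): add — endpoints in different components.
n5 n9 (6): add — endpoints in different components.
n1 n3 (7): add — endpoints in different components.
n3 n9 (7): skip — n3 and n9 already connected.
n3 n5 (8): skip — n5 and n3 already connected.
n3 n6 (11): skip — n6 and n3 already connected.
n5 n7 (16): add — endpoints in different components.
MST edges: n5 n6, n1 n5, n5 n9, n1 n3, n5 n7; total weight 3+4+6+7+16 = 36.

36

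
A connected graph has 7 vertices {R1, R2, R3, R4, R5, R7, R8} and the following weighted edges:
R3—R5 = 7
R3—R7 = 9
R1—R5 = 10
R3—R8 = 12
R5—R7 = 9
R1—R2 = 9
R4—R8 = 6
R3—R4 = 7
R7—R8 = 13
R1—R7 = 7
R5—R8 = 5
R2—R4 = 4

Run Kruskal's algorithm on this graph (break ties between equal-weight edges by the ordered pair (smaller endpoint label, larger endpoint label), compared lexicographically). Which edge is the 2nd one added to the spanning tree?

Sort edges by weight, then run Kruskal:
R2—R4 (4): add. Components now {R1} {R2,R4} {R8} {R7} {R5} {R3}
R5—R8 (5): add. Components now {R1} {R2,R4} {R5,R8} {R7} {R3}
R4—R8 (6): add. Components now {R1} {R2,R4,R5,R8} {R7} {R3}
R1—R7 (7): add. Components now {R1,R7} {R2,R4,R5,R8} {R3}
R3—R4 (7): add. Components now {R1,R7} {R2,R3,R4,R5,R8}
R3—R5 (7): skip — R5 and R3 already connected.
R1—R2 (9): add. Components now {R1,R2,R3,R4,R5,R7,R8}
The 2nd edge added is R5—R8.

R5-R8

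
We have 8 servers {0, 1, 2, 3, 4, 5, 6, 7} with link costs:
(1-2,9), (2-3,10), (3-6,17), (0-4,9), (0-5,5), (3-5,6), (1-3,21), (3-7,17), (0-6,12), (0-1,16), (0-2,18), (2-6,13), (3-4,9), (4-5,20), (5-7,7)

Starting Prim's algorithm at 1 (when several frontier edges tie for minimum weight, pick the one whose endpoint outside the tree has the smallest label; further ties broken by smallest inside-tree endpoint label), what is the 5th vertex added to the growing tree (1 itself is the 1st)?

0

Prim, starting at 1.
Step 1: cheapest edge leaving the tree is 1-2 (9); add 2.
Step 2: cheapest edge leaving the tree is 2-3 (10); add 3.
Step 3: cheapest edge leaving the tree is 3-5 (6); add 5.
Step 4: cheapest edge leaving the tree is 0-5 (5); add 0.
Step 5: cheapest edge leaving the tree is 5-7 (7); add 7.
Step 6: cheapest edge leaving the tree is 0-4 (9); add 4.
Step 7: cheapest edge leaving the tree is 0-6 (12); add 6.
Vertex order: 1, 2, 3, 5, 0, 7, 4, 6. The 5th vertex is 0.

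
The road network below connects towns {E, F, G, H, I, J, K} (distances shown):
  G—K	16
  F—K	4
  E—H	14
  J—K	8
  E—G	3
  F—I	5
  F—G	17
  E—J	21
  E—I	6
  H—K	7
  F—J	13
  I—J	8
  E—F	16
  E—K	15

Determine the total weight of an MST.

Kruskal: consider edges lightest-first.
E—G (3): add — endpoints in different components.
F—K (4): add — endpoints in different components.
F—I (5): add — endpoints in different components.
E—I (6): add — endpoints in different components.
H—K (7): add — endpoints in different components.
I—J (8): add — endpoints in different components.
MST edges: E—G, F—K, F—I, E—I, H—K, I—J; total weight 3+4+5+6+7+8 = 33.

33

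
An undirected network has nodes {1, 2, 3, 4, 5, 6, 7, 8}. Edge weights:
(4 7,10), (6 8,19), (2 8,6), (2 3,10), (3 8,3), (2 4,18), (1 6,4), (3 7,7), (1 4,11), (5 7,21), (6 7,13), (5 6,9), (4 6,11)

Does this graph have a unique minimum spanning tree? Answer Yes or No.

No

Kruskal's algorithm — process edges by increasing weight (ties by edge label):
3 8 (3): add — endpoints in different components.
1 6 (4): add — endpoints in different components.
2 8 (6): add — endpoints in different components.
3 7 (7): add — endpoints in different components.
5 6 (9): add — endpoints in different components.
2 3 (10): skip — 2 and 3 already connected.
4 7 (10): add — endpoints in different components.
1 4 (11): add — endpoints in different components.
Non-tree edge 4 6 has weight 11, equal to the heaviest edge on its tree cycle — swapping gives another MST of the same weight. Not unique.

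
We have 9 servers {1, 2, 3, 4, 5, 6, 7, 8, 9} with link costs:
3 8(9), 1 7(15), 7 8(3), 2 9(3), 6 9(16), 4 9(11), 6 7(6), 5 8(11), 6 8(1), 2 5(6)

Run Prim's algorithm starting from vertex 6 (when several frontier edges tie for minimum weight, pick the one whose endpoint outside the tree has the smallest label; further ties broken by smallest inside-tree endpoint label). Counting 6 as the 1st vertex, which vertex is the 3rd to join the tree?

7

Prim, starting at 6.
Step 1: cheapest edge leaving the tree is 6 8 (1); add 8.
Step 2: cheapest edge leaving the tree is 7 8 (3); add 7.
Step 3: cheapest edge leaving the tree is 3 8 (9); add 3.
Step 4: cheapest edge leaving the tree is 5 8 (11); add 5.
Step 5: cheapest edge leaving the tree is 2 5 (6); add 2.
Step 6: cheapest edge leaving the tree is 2 9 (3); add 9.
Step 7: cheapest edge leaving the tree is 4 9 (11); add 4.
Step 8: cheapest edge leaving the tree is 1 7 (15); add 1.
Vertex order: 6, 8, 7, 3, 5, 2, 9, 4, 1. The 3rd vertex is 7.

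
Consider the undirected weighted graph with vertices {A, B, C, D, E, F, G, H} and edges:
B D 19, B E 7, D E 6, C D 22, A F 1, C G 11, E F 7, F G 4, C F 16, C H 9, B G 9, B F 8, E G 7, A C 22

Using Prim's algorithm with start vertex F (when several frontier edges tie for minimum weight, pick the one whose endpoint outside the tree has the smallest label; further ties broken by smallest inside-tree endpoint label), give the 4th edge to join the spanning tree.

D-E

Prim's algorithm from F:
Step 1: cheapest edge leaving the tree is A F (1); add A.
Step 2: cheapest edge leaving the tree is F G (4); add G.
Step 3: cheapest edge leaving the tree is E F (7); add E.
Step 4: cheapest edge leaving the tree is D E (6); add D.
Step 5: cheapest edge leaving the tree is B E (7); add B.
Step 6: cheapest edge leaving the tree is C G (11); add C.
Step 7: cheapest edge leaving the tree is C H (9); add H.
The 4th edge added is D E.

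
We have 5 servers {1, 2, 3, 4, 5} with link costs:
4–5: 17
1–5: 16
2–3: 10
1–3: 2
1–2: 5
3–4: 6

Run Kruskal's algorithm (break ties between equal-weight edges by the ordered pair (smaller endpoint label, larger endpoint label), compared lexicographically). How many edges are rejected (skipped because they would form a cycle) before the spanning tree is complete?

1

Kruskal's algorithm — process edges by increasing weight (ties by edge label):
1–3 (2): add. Components now {1,3} {2} {4} {5}
1–2 (5): add. Components now {1,2,3} {4} {5}
3–4 (6): add. Components now {1,2,3,4} {5}
2–3 (10): skip — 2 and 3 already connected.
1–5 (16): add. Components now {1,2,3,4,5}
Edges rejected before the tree was complete: 1.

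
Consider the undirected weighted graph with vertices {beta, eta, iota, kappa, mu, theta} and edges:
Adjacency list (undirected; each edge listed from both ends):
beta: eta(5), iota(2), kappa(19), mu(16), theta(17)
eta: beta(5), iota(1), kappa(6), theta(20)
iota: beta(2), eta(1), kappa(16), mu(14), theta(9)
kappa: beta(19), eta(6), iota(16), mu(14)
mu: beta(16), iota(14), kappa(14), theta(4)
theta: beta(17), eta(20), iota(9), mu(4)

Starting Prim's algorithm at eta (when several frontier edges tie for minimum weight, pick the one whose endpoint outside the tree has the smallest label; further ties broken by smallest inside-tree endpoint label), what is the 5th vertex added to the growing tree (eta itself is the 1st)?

theta

Prim, starting at eta.
Step 1: frontier [eta-iota 1, beta-eta 5, eta-kappa 6, eta-theta 20] → take eta-iota (1); add iota.
Step 2: frontier [beta-eta 5, eta-kappa 6, eta-theta 20, beta-iota 2, iota-theta 9, iota-mu 14, iota-kappa 16] → take beta-iota (2); add beta.
Step 3: frontier [beta-mu 16, beta-theta 17, beta-kappa 19, eta-kappa 6, eta-theta 20, iota-theta 9, iota-mu 14, iota-kappa 16] → take eta-kappa (6); add kappa.
Step 4: frontier [beta-mu 16, beta-theta 17, eta-theta 20, iota-theta 9, iota-mu 14, kappa-mu 14] → take iota-theta (9); add theta.
Step 5: frontier [beta-mu 16, iota-mu 14, kappa-mu 14, mu-theta 4] → take mu-theta (4); add mu.
Vertex order: eta, iota, beta, kappa, theta, mu. The 5th vertex is theta.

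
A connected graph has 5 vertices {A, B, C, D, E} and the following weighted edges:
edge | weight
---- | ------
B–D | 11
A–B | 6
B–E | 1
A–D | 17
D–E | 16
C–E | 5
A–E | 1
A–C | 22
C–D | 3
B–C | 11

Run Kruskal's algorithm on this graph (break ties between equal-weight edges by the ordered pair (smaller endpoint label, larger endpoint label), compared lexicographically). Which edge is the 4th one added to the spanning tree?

Sort edges by weight, then run Kruskal:
A–E (1): add — endpoints in different components.
B–E (1): add — endpoints in different components.
C–D (3): add — endpoints in different components.
C–E (5): add — endpoints in different components.
The 4th edge added is C–E.

C-E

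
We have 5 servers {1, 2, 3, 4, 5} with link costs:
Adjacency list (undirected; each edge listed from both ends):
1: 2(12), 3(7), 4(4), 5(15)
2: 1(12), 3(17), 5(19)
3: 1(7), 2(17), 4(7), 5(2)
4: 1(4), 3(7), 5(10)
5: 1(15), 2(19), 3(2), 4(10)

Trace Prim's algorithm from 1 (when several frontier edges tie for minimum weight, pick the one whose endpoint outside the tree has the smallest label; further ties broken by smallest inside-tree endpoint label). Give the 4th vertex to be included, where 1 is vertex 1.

5

Prim's algorithm from 1:
Step 1: frontier [1–4 4, 1–3 7, 1–2 12, 1–5 15] → take 1–4 (4); add 4.
Step 2: frontier [1–3 7, 1–2 12, 1–5 15, 3–4 7, 4–5 10] → take 1–3 (7); add 3.
Step 3: frontier [1–2 12, 1–5 15, 3–5 2, 2–3 17, 4–5 10] → take 3–5 (2); add 5.
Step 4: frontier [1–2 12, 2–3 17, 2–5 19] → take 1–2 (12); add 2.
Vertex order: 1, 4, 3, 5, 2. The 4th vertex is 5.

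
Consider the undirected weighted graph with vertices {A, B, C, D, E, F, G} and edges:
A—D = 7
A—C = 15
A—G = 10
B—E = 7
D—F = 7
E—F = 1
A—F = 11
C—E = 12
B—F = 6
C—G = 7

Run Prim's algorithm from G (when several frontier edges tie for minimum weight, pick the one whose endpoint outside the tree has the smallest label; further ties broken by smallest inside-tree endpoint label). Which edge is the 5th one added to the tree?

E-F

Prim's algorithm from G:
Step 1: cheapest edge leaving the tree is C—G (7); add C.
Step 2: cheapest edge leaving the tree is A—G (10); add A.
Step 3: cheapest edge leaving the tree is A—D (7); add D.
Step 4: cheapest edge leaving the tree is D—F (7); add F.
Step 5: cheapest edge leaving the tree is E—F (1); add E.
Step 6: cheapest edge leaving the tree is B—F (6); add B.
The 5th edge added is E—F.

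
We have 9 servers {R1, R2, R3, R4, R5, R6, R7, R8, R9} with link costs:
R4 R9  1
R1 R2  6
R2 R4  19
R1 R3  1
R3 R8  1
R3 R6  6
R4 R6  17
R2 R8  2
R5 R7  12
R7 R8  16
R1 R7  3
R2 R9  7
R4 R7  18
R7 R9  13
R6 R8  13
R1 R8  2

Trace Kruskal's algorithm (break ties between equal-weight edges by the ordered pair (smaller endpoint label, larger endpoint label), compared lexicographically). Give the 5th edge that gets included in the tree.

Kruskal's algorithm — process edges by increasing weight (ties by edge label):
R1 R3 (1): add — endpoints in different components.
R3 R8 (1): add — endpoints in different components.
R4 R9 (1): add — endpoints in different components.
R1 R8 (2): skip — R8 and R1 already connected.
R2 R8 (2): add — endpoints in different components.
R1 R7 (3): add — endpoints in different components.
R1 R2 (6): skip — R2 and R1 already connected.
R3 R6 (6): add — endpoints in different components.
R2 R9 (7): add — endpoints in different components.
R5 R7 (12): add — endpoints in different components.
The 5th edge added is R1 R7.

R1-R7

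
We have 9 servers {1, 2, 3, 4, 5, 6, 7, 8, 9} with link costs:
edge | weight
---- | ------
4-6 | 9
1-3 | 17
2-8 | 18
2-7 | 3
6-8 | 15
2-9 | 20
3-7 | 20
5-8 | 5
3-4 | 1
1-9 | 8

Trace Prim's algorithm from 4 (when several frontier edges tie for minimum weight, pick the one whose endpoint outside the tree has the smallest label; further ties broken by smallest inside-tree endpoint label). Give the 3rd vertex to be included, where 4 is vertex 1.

6

Prim, starting at 4.
Step 1: frontier [3-4 1, 4-6 9] → take 3-4 (1); add 3.
Step 2: frontier [1-3 17, 3-7 20, 4-6 9] → take 4-6 (9); add 6.
Step 3: frontier [1-3 17, 3-7 20, 6-8 15] → take 6-8 (15); add 8.
Step 4: frontier [1-3 17, 3-7 20, 5-8 5, 2-8 18] → take 5-8 (5); add 5.
Step 5: frontier [1-3 17, 3-7 20, 2-8 18] → take 1-3 (17); add 1.
Step 6: frontier [1-9 8, 3-7 20, 2-8 18] → take 1-9 (8); add 9.
Step 7: frontier [3-7 20, 2-8 18, 2-9 20] → take 2-8 (18); add 2.
Step 8: frontier [2-7 3, 3-7 20] → take 2-7 (3); add 7.
Vertex order: 4, 3, 6, 8, 5, 1, 9, 2, 7. The 3rd vertex is 6.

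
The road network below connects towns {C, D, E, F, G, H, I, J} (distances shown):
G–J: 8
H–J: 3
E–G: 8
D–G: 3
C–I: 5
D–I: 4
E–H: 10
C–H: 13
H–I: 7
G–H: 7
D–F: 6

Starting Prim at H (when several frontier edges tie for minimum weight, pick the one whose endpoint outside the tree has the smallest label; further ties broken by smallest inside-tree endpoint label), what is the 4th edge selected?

D-I

Grow the tree from H using Prim:
Step 1: cheapest edge leaving the tree is H–J (3); add J.
Step 2: cheapest edge leaving the tree is G–H (7); add G.
Step 3: cheapest edge leaving the tree is D–G (3); add D.
Step 4: cheapest edge leaving the tree is D–I (4); add I.
Step 5: cheapest edge leaving the tree is C–I (5); add C.
Step 6: cheapest edge leaving the tree is D–F (6); add F.
Step 7: cheapest edge leaving the tree is E–G (8); add E.
The 4th edge added is D–I.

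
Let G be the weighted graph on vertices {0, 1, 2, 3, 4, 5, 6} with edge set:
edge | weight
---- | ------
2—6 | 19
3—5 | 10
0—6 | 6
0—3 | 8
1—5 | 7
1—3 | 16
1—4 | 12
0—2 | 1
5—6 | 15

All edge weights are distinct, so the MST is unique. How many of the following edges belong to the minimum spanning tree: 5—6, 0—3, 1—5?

2

Kruskal's algorithm — process edges by increasing weight (ties by edge label):
0—2 (1): add. Components now {0,2} {1} {3} {4} {5} {6}
0—6 (6): add. Components now {0,2,6} {1} {3} {4} {5}
1—5 (7): add. Components now {0,2,6} {1,5} {3} {4}
0—3 (8): add. Components now {0,2,3,6} {1,5} {4}
3—5 (10): add. Components now {0,1,2,3,5,6} {4}
1—4 (12): add. Components now {0,1,2,3,4,5,6}
MST edge set: {0—2, 0—6, 1—5, 0—3, 3—5, 1—4}.
Of the listed edges, {0—3, 1—5} are in the MST → 2.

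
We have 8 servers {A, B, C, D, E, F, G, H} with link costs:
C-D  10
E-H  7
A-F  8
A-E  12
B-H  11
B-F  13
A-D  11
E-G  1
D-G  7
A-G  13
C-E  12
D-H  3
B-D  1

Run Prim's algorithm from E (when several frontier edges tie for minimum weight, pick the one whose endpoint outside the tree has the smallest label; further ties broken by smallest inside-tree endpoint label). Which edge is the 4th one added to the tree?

Prim's algorithm from E:
Step 1: frontier [E-G 1, E-H 7, A-E 12, C-E 12] → take E-G (1); add G.
Step 2: frontier [E-H 7, A-E 12, C-E 12, D-G 7, A-G 13] → take D-G (7); add D.
Step 3: frontier [B-D 1, D-H 3, C-D 10, A-D 11, E-H 7, A-E 12, C-E 12, A-G 13] → take B-D (1); add B.
Step 4: frontier [B-H 11, B-F 13, D-H 3, C-D 10, A-D 11, E-H 7, A-E 12, C-E 12, A-G 13] → take D-H (3); add H.
Step 5: frontier [B-F 13, C-D 10, A-D 11, A-E 12, C-E 12, A-G 13] → take C-D (10); add C.
Step 6: frontier [B-F 13, A-D 11, A-E 12, A-G 13] → take A-D (11); add A.
Step 7: frontier [A-F 8, B-F 13] → take A-F (8); add F.
The 4th edge added is D-H.

D-H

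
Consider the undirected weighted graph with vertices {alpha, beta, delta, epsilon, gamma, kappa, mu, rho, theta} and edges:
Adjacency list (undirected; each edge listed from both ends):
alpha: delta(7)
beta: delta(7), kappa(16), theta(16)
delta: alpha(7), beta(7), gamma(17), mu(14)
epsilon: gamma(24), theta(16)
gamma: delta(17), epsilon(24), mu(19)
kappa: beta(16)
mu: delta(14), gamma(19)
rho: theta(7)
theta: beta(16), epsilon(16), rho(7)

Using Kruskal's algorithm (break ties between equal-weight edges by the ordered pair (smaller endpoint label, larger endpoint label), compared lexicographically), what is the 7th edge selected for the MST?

Kruskal's algorithm — process edges by increasing weight (ties by edge label):
alpha delta (7): add — endpoints in different components.
beta delta (7): add — endpoints in different components.
rho theta (7): add — endpoints in different components.
delta mu (14): add — endpoints in different components.
beta kappa (16): add — endpoints in different components.
beta theta (16): add — endpoints in different components.
epsilon theta (16): add — endpoints in different components.
delta gamma (17): add — endpoints in different components.
The 7th edge added is epsilon theta.

epsilon-theta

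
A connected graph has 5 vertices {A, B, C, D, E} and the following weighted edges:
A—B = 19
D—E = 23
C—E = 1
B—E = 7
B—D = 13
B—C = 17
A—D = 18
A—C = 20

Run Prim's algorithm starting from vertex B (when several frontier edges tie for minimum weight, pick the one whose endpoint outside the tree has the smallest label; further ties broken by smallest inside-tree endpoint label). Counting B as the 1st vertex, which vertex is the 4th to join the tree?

Prim, starting at B.
Step 1: cheapest edge leaving the tree is B—E (7); add E.
Step 2: cheapest edge leaving the tree is C—E (1); add C.
Step 3: cheapest edge leaving the tree is B—D (13); add D.
Step 4: cheapest edge leaving the tree is A—D (18); add A.
Vertex order: B, E, C, D, A. The 4th vertex is D.

D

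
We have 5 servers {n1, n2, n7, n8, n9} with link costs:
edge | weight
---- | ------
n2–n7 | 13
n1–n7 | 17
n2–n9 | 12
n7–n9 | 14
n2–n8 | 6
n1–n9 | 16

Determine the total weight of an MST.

47

Kruskal's algorithm — process edges by increasing weight (ties by edge label):
n2–n8 (6): add. Components now {n7} {n1} {n2,n8} {n9}
n2–n9 (12): add. Components now {n7} {n1} {n2,n8,n9}
n2–n7 (13): add. Components now {n2,n7,n8,n9} {n1}
n7–n9 (14): skip — n7 and n9 already connected.
n1–n9 (16): add. Components now {n1,n2,n7,n8,n9}
MST edges: n2–n8, n2–n9, n2–n7, n1–n9; total weight 6+12+13+16 = 47.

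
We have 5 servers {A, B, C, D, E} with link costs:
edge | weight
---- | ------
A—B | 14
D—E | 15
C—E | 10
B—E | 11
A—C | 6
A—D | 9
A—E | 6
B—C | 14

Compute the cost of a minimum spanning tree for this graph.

Kruskal's algorithm — process edges by increasing weight (ties by edge label):
A—C (6): add — endpoints in different components.
A—E (6): add — endpoints in different components.
A—D (9): add — endpoints in different components.
C—E (10): skip — C and E already connected.
B—E (11): add — endpoints in different components.
MST edges: A—C, A—E, A—D, B—E; total weight 6+6+9+11 = 32.

32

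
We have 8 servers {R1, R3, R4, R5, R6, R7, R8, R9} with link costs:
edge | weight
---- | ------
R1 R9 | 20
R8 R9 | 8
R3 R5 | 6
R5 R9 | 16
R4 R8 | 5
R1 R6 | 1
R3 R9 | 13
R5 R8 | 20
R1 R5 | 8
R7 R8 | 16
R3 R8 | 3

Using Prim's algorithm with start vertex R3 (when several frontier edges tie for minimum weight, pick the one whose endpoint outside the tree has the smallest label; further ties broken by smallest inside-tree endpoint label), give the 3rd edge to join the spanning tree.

R3-R5

Prim, starting at R3.
Step 1: cheapest edge leaving the tree is R3 R8 (3); add R8.
Step 2: cheapest edge leaving the tree is R4 R8 (5); add R4.
Step 3: cheapest edge leaving the tree is R3 R5 (6); add R5.
Step 4: cheapest edge leaving the tree is R1 R5 (8); add R1.
Step 5: cheapest edge leaving the tree is R1 R6 (1); add R6.
Step 6: cheapest edge leaving the tree is R8 R9 (8); add R9.
Step 7: cheapest edge leaving the tree is R7 R8 (16); add R7.
The 3rd edge added is R3 R5.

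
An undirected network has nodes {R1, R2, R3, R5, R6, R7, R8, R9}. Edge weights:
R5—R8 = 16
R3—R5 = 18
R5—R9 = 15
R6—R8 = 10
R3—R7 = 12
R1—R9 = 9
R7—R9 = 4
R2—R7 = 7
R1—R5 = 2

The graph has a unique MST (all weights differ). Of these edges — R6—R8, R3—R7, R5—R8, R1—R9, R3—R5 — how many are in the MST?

Sort edges by weight, then run Kruskal:
R1—R5 (2): add — endpoints in different components.
R7—R9 (4): add — endpoints in different components.
R2—R7 (7): add — endpoints in different components.
R1—R9 (9): add — endpoints in different components.
R6—R8 (10): add — endpoints in different components.
R3—R7 (12): add — endpoints in different components.
R5—R9 (15): skip — R5 and R9 already connected.
R5—R8 (16): add — endpoints in different components.
MST edge set: {R1—R5, R7—R9, R2—R7, R1—R9, R6—R8, R3—R7, R5—R8}.
Of the listed edges, {R6—R8, R3—R7, R5—R8, R1—R9} are in the MST → 4.

4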